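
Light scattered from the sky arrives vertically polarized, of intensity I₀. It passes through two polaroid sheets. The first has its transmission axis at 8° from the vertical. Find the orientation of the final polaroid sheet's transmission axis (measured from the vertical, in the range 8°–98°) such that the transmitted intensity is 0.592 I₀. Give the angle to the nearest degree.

I₁ = I₀ cos²(8° − 0°) = I₀ cos²(8°) = 0.9806 I₀.
Need I₂/I₀ = 0.592, so cos²(θ − 8°) = 0.592 / 0.9806 = 0.6037.
θ − 8° = arccos(√0.6037) = 39.0°, giving θ ≈ 8 + 39.0 = 47.0°.

θ ≈ 47°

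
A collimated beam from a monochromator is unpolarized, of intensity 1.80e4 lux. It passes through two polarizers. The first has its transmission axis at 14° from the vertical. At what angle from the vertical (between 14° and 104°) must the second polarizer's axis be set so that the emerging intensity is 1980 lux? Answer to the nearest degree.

θ ≈ 76°

Unpolarized light through the first polarizer → I₁ = ½ I₀, now polarized at 14°.
Target fraction: 1980 / 1.80e4 lux = 0.11 of I₀.
Need I₂/I₀ = 0.11, so cos²(θ − 14°) = 0.11 / 0.5 = 0.22.
θ − 14° = arccos(√0.22) = 62.0°, giving θ ≈ 14 + 62.0 = 76.0°.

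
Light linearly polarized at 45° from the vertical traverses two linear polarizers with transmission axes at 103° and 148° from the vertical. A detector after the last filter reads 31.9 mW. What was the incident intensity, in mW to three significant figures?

By Malus's law, I₁ = I₀ cos²(103° − 45°) = I₀ cos²(58°) = 0.2808 I₀.
I₂ = I₁ cos²(148° − 103°) = 0.2808 I₀ · cos²(45°) = 0.1404 I₀.
So 31.9 mW = 0.1404 I₀, giving I₀ = 31.9/0.1404 = 227.2 mW.

I₀ ≈ 227 mW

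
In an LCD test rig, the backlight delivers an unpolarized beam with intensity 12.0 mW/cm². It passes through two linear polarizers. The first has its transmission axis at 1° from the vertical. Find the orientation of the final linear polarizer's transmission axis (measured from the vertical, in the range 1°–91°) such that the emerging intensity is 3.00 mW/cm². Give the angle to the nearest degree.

Unpolarized light through the first polarizer → I₁ = ½ I₀, now polarized at 1°.
Target fraction: 3.00 / 12.0 mW/cm² = 0.25 of I₀.
Need I₂/I₀ = 0.25, so cos²(θ − 1°) = 0.25 / 0.5 = 0.5.
θ − 1° = arccos(√0.5) = 45.0°, giving θ ≈ 1 + 45.0 = 46.0°.

θ ≈ 46°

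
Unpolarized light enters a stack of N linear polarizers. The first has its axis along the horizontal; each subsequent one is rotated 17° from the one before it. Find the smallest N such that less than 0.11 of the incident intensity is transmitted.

N = 18

First polarizer halves the unpolarized light: factor 1/2.
Each further stage multiplies by cos²(17°) = 0.9145.
After N polarizers: T = 0.5·0.9145^(N−1). Require T < 0.11 ⇒ N−1 > ln(0.11/0.5)/ln(0.9145) = 16.94, so N−1 ≥ 17 and N = 18.
Check: N=18 gives T = 0.1095 < 0.11; N=17 gives T = 0.1197.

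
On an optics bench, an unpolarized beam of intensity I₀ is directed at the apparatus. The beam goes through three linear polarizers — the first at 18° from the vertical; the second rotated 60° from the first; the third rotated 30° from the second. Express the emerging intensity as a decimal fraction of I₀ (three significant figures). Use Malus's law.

≈ 0.0938 I₀

Unpolarized light through the first polarizer → I₁ = ½ I₀, now polarized at 18°.
I₂ = I₁ cos²(60°) = 0.5 · 0.25 I₀ = 0.125 I₀.
I₃ = I₂ cos²(30°) = 0.125 · 0.75 I₀ = 0.09375 I₀.
Transmitted fraction = 0.09375.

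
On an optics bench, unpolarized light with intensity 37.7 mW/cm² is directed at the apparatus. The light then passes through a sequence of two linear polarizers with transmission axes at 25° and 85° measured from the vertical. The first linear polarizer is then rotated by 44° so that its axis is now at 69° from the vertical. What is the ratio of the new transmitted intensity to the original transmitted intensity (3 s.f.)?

Before rotation:
Unpolarized light through the first polarizer → I₁ = ½ I₀, now polarized at 25°.
I₂ = I₁ cos²(85° − 25°) = 0.5 I₀ · cos²(60°) = 0.125 I₀.
After rotation:
Unpolarized light through the first polarizer → I₁ = ½ I₀, now polarized at 69°.
I₂ = I₁ cos²(85° − 69°) = 0.5 I₀ · cos²(16°) = 0.462 I₀.
Ratio = 0.462 / 0.125 = 3.696.

I_new/I_old ≈ 3.70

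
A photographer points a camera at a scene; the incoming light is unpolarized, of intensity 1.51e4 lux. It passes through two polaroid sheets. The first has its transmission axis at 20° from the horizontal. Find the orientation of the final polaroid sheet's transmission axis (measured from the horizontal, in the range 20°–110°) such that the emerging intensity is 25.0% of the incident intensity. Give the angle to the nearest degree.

Unpolarized light through the first polarizer → I₁ = ½ I₀, now polarized at 20°.
Need I₂/I₀ = 0.25, so cos²(θ − 20°) = 0.25 / 0.5 = 0.5.
θ − 20° = arccos(√0.5) = 45.0°, giving θ ≈ 20 + 45.0 = 65.0°.

θ ≈ 65°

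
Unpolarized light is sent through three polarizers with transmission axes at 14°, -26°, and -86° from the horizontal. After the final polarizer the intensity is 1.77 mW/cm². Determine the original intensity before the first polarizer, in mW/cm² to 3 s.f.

Unpolarized light through the first polarizer → I₁ = ½ I₀, now polarized at 14°.
I₂ = I₁ cos²(-26° − 14°) = 0.5 I₀ · cos²(40°) = 0.2934 I₀.
I₃ = I₂ cos²(-86° + 26°) = 0.2934 I₀ · cos²(60°) = 0.07335 I₀.
So 1.77 mW/cm² = 0.07335 I₀, giving I₀ = 1.77/0.07335 = 24.13 mW/cm².

I₀ ≈ 24.1 mW/cm²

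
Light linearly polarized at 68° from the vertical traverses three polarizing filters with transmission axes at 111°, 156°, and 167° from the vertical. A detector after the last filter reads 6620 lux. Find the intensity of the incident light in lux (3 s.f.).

I₁ = I₀ cos²(111° − 68°) = I₀ cos²(43°) = 0.5349 I₀.
I₂ = I₁ cos²(156° − 111°) = 0.5349 I₀ · cos²(45°) = 0.2674 I₀.
I₃ = I₂ cos²(167° − 156°) = 0.2674 I₀ · cos²(11°) = 0.2577 I₀.
So 6620 lux = 0.2577 I₀, giving I₀ = 6620/0.2577 = 2.569e+04 lux.

I₀ ≈ 2.57e4 lux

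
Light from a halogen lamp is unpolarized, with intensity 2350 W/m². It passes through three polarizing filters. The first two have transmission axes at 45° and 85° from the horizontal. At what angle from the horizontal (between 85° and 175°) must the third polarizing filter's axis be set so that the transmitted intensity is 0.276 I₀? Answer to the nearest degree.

Unpolarized light through the first polarizer → I₁ = ½ I₀, now polarized at 45°.
I₂ = I₁ cos²(85° − 45°) = 0.5 I₀ · cos²(40°) = 0.2934 I₀.
Need I₃/I₀ = 0.276, so cos²(θ − 85°) = 0.276 / 0.2934 = 0.9407.
θ − 85° = arccos(√0.9407) = 14.1°, giving θ ≈ 85 + 14.1 = 99.1°.

θ ≈ 99°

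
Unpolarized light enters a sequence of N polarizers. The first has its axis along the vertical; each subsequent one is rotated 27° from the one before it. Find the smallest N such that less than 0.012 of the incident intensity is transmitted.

N = 18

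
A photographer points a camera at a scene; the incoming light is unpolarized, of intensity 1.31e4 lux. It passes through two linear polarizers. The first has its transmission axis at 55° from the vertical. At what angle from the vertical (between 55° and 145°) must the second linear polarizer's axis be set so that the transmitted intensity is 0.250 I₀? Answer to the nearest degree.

θ ≈ 100°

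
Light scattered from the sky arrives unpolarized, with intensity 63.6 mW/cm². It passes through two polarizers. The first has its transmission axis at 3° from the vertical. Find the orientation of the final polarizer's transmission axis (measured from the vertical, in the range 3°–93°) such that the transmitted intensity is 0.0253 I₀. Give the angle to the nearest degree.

θ ≈ 80°

Unpolarized light through the first polarizer → I₁ = ½ I₀, now polarized at 3°.
Need I₂/I₀ = 0.0253, so cos²(θ − 3°) = 0.0253 / 0.5 = 0.0506.
θ − 3° = arccos(√0.0506) = 77.0°, giving θ ≈ 3 + 77.0 = 80.0°.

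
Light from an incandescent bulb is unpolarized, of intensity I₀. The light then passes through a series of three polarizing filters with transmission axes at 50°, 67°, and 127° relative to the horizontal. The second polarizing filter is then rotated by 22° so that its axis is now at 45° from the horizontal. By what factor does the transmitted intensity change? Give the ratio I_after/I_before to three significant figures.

Before rotation:
Unpolarized light through the first polarizer → I₁ = ½ I₀, now polarized at 50°.
I₂ = I₁ cos²(67° − 50°) = 0.5 I₀ · cos²(17°) = 0.4573 I₀.
I₃ = I₂ cos²(127° − 67°) = 0.4573 I₀ · cos²(60°) = 0.1143 I₀.
After rotation:
Unpolarized light through the first polarizer → I₁ = ½ I₀, now polarized at 50°.
I₂ = I₁ cos²(45° − 50°) = 0.5 I₀ · cos²(5°) = 0.4962 I₀.
I₃ = I₂ cos²(127° − 45°) = 0.4962 I₀ · cos²(82°) = 0.009611 I₀.
Ratio = 0.009611 / 0.1143 = 0.08407.

I_new/I_old ≈ 0.0841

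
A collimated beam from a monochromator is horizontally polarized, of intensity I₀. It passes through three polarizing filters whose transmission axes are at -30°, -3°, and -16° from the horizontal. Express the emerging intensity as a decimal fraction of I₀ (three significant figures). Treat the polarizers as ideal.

≈ 0.565 I₀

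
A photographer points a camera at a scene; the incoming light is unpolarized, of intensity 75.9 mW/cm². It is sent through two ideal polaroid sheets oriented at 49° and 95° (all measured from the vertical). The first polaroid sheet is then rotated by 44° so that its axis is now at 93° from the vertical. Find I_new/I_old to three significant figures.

I_new/I_old ≈ 2.07

Before rotation:
Unpolarized light through the first polarizer → I₁ = ½ I₀, now polarized at 49°.
I₂ = I₁ cos²(95° − 49°) = 0.5 I₀ · cos²(46°) = 0.2413 I₀.
After rotation:
Unpolarized light through the first polarizer → I₁ = ½ I₀, now polarized at 93°.
I₂ = I₁ cos²(95° − 93°) = 0.5 I₀ · cos²(2°) = 0.4994 I₀.
Ratio = 0.4994 / 0.2413 = 2.07.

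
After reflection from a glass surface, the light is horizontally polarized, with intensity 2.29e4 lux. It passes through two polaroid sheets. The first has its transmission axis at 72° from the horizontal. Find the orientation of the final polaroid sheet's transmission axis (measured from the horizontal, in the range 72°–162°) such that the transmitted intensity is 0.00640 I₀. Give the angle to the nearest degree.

θ ≈ 147°

By Malus's law, I₁ = I₀ cos²(72° − 0°) = I₀ cos²(72°) = 0.09549 I₀.
Need I₂/I₀ = 0.0064, so cos²(θ − 72°) = 0.0064 / 0.09549 = 0.06702.
θ − 72° = arccos(√0.06702) = 75.0°, giving θ ≈ 72 + 75.0 = 147.0°.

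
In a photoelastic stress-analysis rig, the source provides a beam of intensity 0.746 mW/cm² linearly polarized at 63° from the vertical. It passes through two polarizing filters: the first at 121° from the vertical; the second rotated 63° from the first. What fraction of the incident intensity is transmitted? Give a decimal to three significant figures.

I₁ = 0.746 mW/cm² · cos²(58°) = 0.2095 mW/cm².
I₂ = I₁ · cos²(63°) = 0.2095 · 0.2061 = 0.04318 mW/cm².
Transmitted fraction = 0.05788.

I/I₀ ≈ 0.0579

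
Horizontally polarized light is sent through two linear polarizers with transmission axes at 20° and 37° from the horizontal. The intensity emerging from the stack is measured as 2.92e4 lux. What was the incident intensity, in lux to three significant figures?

I₁ = I₀ cos²(20° − 0°) = I₀ cos²(20°) = 0.883 I₀.
I₂ = I₁ cos²(37° − 20°) = 0.883 I₀ · cos²(17°) = 0.8075 I₀.
So 2.92e4 lux = 0.8075 I₀, giving I₀ = 2.92e4/0.8075 = 3.616e+04 lux.

I₀ ≈ 3.62e4 lux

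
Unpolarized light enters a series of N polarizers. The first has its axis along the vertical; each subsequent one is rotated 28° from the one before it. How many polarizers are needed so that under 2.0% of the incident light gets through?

N = 14

First polarizer halves the unpolarized light: factor 1/2.
Each further stage multiplies by cos²(28°) = 0.7796.
After N polarizers: T = 0.5·0.7796^(N−1). Require T < 0.020 ⇒ N−1 > ln(0.020/0.5)/ln(0.7796) = 12.93, so N−1 ≥ 13 and N = 14.
Check: N=14 gives T = 0.01965 < 0.020; N=13 gives T = 0.0252.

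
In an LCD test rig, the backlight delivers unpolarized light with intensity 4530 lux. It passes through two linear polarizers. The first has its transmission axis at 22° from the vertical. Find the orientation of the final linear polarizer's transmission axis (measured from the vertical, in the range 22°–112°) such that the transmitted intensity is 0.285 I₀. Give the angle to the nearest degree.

Unpolarized light through the first polarizer → I₁ = ½ I₀, now polarized at 22°.
Need I₂/I₀ = 0.285, so cos²(θ − 22°) = 0.285 / 0.5 = 0.57.
θ − 22° = arccos(√0.57) = 41.0°, giving θ ≈ 22 + 41.0 = 63.0°.

θ ≈ 63°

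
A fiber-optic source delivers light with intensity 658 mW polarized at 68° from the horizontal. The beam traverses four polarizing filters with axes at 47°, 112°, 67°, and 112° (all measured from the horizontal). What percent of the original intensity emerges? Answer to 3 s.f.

I₁ = 658 mW · cos²(21°) = 573.5 mW.
I₂ = I₁ · cos²(65°) = 573.5 · 0.1786 = 102.4 mW.
I₃ = I₂ · cos²(45°) = 102.4 · 0.5 = 51.21 mW.
I₄ = I₃ · cos²(45°) = 51.21 · 0.5 = 25.61 mW.
That is 3.892% of the incident intensity.

≈ 3.89%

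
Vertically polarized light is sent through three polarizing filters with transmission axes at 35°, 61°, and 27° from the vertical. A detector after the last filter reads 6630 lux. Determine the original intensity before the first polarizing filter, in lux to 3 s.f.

I₀ ≈ 1.78e4 lux

I₁ = I₀ cos²(35° − 0°) = I₀ cos²(35°) = 0.671 I₀.
I₂ = I₁ cos²(61° − 35°) = 0.671 I₀ · cos²(26°) = 0.5421 I₀.
I₃ = I₂ cos²(27° − 61°) = 0.5421 I₀ · cos²(34°) = 0.3726 I₀.
So 6630 lux = 0.3726 I₀, giving I₀ = 6630/0.3726 = 1.78e+04 lux.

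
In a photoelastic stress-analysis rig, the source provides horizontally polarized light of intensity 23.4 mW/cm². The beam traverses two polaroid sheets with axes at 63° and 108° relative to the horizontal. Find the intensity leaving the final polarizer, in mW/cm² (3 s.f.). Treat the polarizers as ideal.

I₁ = 23.4 mW/cm² · cos²(63°) = 4.823 mW/cm².
I₂ = I₁ · cos²(45°) = 4.823 · 0.5 = 2.411 mW/cm².

I ≈ 2.41 mW/cm²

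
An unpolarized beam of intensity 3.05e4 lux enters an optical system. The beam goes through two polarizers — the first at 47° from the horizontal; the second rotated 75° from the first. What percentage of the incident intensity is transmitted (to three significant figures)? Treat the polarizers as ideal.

≈ 3.35%

Unpolarized light through the first polarizer → I₁ = 3.05e4 lux/2 = 1.525e+04 lux, polarized at 47°.
I₂ = I₁ · cos²(75°) = 1.525e+04 · 0.06699 = 1022 lux.
That is 3.349% of the incident intensity.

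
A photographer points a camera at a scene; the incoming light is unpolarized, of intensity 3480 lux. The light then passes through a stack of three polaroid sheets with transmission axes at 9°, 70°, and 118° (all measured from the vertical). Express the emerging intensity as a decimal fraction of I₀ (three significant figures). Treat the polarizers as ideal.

I/I₀ ≈ 0.0526

Unpolarized light through the first polarizer → I₁ = 3480 lux/2 = 1740 lux, polarized at 9°.
I₂ = I₁ · cos²(61°) = 1740 · 0.235 = 409 lux.
I₃ = I₂ · cos²(48°) = 409 · 0.4477 = 183.1 lux.
Transmitted fraction = 0.05262.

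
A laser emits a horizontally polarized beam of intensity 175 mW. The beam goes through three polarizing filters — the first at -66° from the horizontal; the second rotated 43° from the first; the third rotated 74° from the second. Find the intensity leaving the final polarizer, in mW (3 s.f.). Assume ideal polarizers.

I ≈ 1.18 mW

I₁ = 175 mW · cos²(66°) = 28.95 mW.
I₂ = I₁ · cos²(43°) = 28.95 · 0.5349 = 15.49 mW.
I₃ = I₂ · cos²(74°) = 15.49 · 0.07598 = 1.177 mW.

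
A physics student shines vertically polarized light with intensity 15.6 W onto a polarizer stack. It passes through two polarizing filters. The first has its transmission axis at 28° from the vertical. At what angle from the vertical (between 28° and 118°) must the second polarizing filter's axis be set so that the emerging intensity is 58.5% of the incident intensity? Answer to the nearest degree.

θ ≈ 58°

I₁ = I₀ cos²(28° − 0°) = I₀ cos²(28°) = 0.7796 I₀.
Need I₂/I₀ = 0.585, so cos²(θ − 28°) = 0.585 / 0.7796 = 0.7504.
θ − 28° = arccos(√0.7504) = 30.0°, giving θ ≈ 28 + 30.0 = 58.0°.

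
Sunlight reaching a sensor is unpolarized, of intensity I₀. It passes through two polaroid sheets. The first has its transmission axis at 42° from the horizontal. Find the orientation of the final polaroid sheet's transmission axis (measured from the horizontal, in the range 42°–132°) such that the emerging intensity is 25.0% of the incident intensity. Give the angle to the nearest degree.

Unpolarized light through the first polarizer → I₁ = ½ I₀, now polarized at 42°.
Need I₂/I₀ = 0.25, so cos²(θ − 42°) = 0.25 / 0.5 = 0.5.
θ − 42° = arccos(√0.5) = 45.0°, giving θ ≈ 42 + 45.0 = 87.0°.

θ ≈ 87°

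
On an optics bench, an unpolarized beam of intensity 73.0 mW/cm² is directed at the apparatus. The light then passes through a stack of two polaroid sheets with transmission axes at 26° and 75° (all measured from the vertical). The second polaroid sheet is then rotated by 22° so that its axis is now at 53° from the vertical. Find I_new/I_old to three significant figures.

I_new/I_old ≈ 1.84

Before rotation:
Unpolarized light through the first polarizer → I₁ = ½ I₀, now polarized at 26°.
I₂ = I₁ cos²(75° − 26°) = 0.5 I₀ · cos²(49°) = 0.2152 I₀.
After rotation:
Unpolarized light through the first polarizer → I₁ = ½ I₀, now polarized at 26°.
I₂ = I₁ cos²(53° − 26°) = 0.5 I₀ · cos²(27°) = 0.3969 I₀.
Ratio = 0.3969 / 0.2152 = 1.844.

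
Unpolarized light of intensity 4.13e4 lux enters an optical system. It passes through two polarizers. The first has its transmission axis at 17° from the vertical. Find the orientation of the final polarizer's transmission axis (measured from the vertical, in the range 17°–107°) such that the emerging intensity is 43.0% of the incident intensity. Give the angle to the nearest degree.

Unpolarized light through the first polarizer → I₁ = ½ I₀, now polarized at 17°.
Need I₂/I₀ = 0.43, so cos²(θ − 17°) = 0.43 / 0.5 = 0.86.
θ − 17° = arccos(√0.86) = 22.0°, giving θ ≈ 17 + 22.0 = 39.0°.

θ ≈ 39°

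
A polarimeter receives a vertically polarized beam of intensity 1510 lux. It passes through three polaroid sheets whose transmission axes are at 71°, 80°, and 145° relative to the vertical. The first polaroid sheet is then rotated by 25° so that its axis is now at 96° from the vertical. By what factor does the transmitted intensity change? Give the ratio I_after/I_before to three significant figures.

Before rotation:
By Malus's law, I₁ = I₀ cos²(71° − 0°) = I₀ cos²(71°) = 0.106 I₀.
I₂ = I₁ cos²(80° − 71°) = 0.106 I₀ · cos²(9°) = 0.1034 I₀.
I₃ = I₂ cos²(145° − 80°) = 0.1034 I₀ · cos²(65°) = 0.01847 I₀.
After rotation:
I₁ = I₀ cos²(96° − 0°) = I₀ cos²(84°) = 0.01093 I₀.
I₂ = I₁ cos²(80° − 96°) = 0.01093 I₀ · cos²(16°) = 0.0101 I₀.
I₃ = I₂ cos²(145° − 80°) = 0.0101 I₀ · cos²(65°) = 0.001803 I₀.
Ratio = 0.001803 / 0.01847 = 0.09764.

I_new/I_old ≈ 0.0976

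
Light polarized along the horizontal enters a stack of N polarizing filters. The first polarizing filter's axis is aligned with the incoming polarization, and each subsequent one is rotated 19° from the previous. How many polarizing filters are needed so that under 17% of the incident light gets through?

N = 17

First polarizer is aligned with the polarization: full transmission.
Each further stage multiplies by cos²(19°) = 0.894.
After N polarizers: T = 0.894^(N−1). Require T < 0.17 ⇒ N−1 > ln(0.17)/ln(0.894) = 15.81, so N−1 ≥ 16 and N = 17.
Check: N=17 gives T = 0.1665 < 0.17; N=16 gives T = 0.1863.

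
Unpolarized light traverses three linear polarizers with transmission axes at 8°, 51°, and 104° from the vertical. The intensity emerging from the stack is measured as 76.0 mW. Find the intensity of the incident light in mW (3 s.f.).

Unpolarized light through the first polarizer → I₁ = ½ I₀, now polarized at 8°.
I₂ = I₁ cos²(51° − 8°) = 0.5 I₀ · cos²(43°) = 0.2674 I₀.
I₃ = I₂ cos²(104° − 51°) = 0.2674 I₀ · cos²(53°) = 0.09686 I₀.
So 76.0 mW = 0.09686 I₀, giving I₀ = 76.0/0.09686 = 784.6 mW.

I₀ ≈ 785 mW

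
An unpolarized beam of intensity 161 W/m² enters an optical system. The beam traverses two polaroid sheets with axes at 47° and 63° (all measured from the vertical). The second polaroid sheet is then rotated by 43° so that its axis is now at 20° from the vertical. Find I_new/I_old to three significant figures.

Before rotation:
Unpolarized light through the first polarizer → I₁ = ½ I₀, now polarized at 47°.
I₂ = I₁ cos²(63° − 47°) = 0.5 I₀ · cos²(16°) = 0.462 I₀.
After rotation:
Unpolarized light through the first polarizer → I₁ = ½ I₀, now polarized at 47°.
I₂ = I₁ cos²(20° − 47°) = 0.5 I₀ · cos²(27°) = 0.3969 I₀.
Ratio = 0.3969 / 0.462 = 0.8592.

I_new/I_old ≈ 0.859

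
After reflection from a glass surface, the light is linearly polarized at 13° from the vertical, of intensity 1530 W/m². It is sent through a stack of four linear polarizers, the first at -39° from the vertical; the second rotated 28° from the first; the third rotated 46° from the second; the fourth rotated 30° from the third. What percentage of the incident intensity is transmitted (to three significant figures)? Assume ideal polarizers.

≈ 10.7%

By Malus's law, I₁ = 1530 W/m² · cos²(52°) = 579.9 W/m².
I₂ = I₁ · cos²(28°) = 579.9 · 0.7796 = 452.1 W/m².
I₃ = I₂ · cos²(46°) = 452.1 · 0.4826 = 218.2 W/m².
I₄ = I₃ · cos²(30°) = 218.2 · 0.75 = 163.6 W/m².
That is 10.69% of the incident intensity.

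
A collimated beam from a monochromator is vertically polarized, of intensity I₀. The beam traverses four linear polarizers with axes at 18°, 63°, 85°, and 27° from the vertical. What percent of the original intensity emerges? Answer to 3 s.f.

I₁ = I₀ cos²(18° − 0°) = I₀ cos²(18°) = 0.9045 I₀.
I₂ = I₁ cos²(63° − 18°) = 0.9045 I₀ · cos²(45°) = 0.4523 I₀.
I₃ = I₂ cos²(85° − 63°) = 0.4523 I₀ · cos²(22°) = 0.3888 I₀.
I₄ = I₃ cos²(27° − 85°) = 0.3888 I₀ · cos²(58°) = 0.1092 I₀.
That is 10.92% of the incident intensity.

≈ 10.9%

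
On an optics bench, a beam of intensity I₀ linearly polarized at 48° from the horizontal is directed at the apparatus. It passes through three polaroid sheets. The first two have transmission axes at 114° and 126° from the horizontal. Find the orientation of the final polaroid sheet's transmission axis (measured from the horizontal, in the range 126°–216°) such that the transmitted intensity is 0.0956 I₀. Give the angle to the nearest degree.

θ ≈ 165°

By Malus's law, I₁ = I₀ cos²(114° − 48°) = I₀ cos²(66°) = 0.1654 I₀.
I₂ = I₁ cos²(126° − 114°) = 0.1654 I₀ · cos²(12°) = 0.1583 I₀.
Need I₃/I₀ = 0.0956, so cos²(θ − 126°) = 0.0956 / 0.1583 = 0.604.
θ − 126° = arccos(√0.604) = 39.0°, giving θ ≈ 126 + 39.0 = 165.0°.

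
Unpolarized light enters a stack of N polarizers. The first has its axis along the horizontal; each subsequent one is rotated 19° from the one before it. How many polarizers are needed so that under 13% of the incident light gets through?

First polarizer halves the unpolarized light: factor 1/2.
Each further stage multiplies by cos²(19°) = 0.894.
After N polarizers: T = 0.5·0.894^(N−1). Require T < 0.13 ⇒ N−1 > ln(0.13/0.5)/ln(0.894) = 12.02, so N−1 ≥ 13 and N = 14.
Check: N=14 gives T = 0.1165 < 0.13; N=13 gives T = 0.1303.

N = 14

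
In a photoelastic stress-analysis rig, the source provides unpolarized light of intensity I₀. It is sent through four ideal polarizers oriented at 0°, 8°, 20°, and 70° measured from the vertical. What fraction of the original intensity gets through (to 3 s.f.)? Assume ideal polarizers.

≈ 0.194 I₀

Unpolarized light through the first polarizer → I₁ = ½ I₀, now polarized at 0°.
I₂ = I₁ cos²(8° − 0°) = 0.5 I₀ · cos²(8°) = 0.4903 I₀.
I₃ = I₂ cos²(20° − 8°) = 0.4903 I₀ · cos²(12°) = 0.4691 I₀.
I₄ = I₃ cos²(70° − 20°) = 0.4691 I₀ · cos²(50°) = 0.1938 I₀.
Transmitted fraction = 0.1938.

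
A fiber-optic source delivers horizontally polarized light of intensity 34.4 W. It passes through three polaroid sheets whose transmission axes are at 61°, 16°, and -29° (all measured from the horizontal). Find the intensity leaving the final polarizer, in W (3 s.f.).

I ≈ 2.02 W

I₁ = 34.4 W · cos²(61°) = 8.085 W.
I₂ = I₁ · cos²(45°) = 8.085 · 0.5 = 4.043 W.
I₃ = I₂ · cos²(45°) = 4.043 · 0.5 = 2.021 W.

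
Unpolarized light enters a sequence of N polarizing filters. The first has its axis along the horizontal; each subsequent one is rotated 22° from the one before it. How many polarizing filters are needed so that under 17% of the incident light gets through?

N = 9

First polarizer halves the unpolarized light: factor 1/2.
Each further stage multiplies by cos²(22°) = 0.8597.
After N polarizers: T = 0.5·0.8597^(N−1). Require T < 0.17 ⇒ N−1 > ln(0.17/0.5)/ln(0.8597) = 7.13, so N−1 ≥ 8 and N = 9.
Check: N=9 gives T = 0.1492 < 0.17; N=8 gives T = 0.1735.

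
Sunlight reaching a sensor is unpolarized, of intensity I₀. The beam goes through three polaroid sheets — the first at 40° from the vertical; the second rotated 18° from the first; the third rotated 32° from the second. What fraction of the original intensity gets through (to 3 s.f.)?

≈ 0.325 I₀

Unpolarized light through the first polarizer → I₁ = ½ I₀, now polarized at 40°.
I₂ = I₁ cos²(18°) = 0.5 · 0.9045 I₀ = 0.4523 I₀.
I₃ = I₂ cos²(32°) = 0.4523 · 0.7192 I₀ = 0.3253 I₀.
Transmitted fraction = 0.3253.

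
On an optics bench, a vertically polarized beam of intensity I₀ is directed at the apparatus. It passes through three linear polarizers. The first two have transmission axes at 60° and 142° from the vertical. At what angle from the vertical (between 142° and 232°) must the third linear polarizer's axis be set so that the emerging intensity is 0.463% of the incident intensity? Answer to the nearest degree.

I₁ = I₀ cos²(60° − 0°) = I₀ cos²(60°) = 0.25 I₀.
I₂ = I₁ cos²(142° − 60°) = 0.25 I₀ · cos²(82°) = 0.004842 I₀.
Need I₃/I₀ = 0.00463, so cos²(θ − 142°) = 0.00463 / 0.004842 = 0.9562.
θ − 142° = arccos(√0.9562) = 12.1°, giving θ ≈ 142 + 12.1 = 154.1°.

θ ≈ 154°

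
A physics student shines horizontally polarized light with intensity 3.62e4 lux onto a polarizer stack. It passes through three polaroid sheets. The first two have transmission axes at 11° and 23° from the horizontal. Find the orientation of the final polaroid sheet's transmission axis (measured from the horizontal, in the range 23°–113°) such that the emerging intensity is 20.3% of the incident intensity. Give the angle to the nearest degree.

θ ≈ 85°

By Malus's law, I₁ = I₀ cos²(11° − 0°) = I₀ cos²(11°) = 0.9636 I₀.
I₂ = I₁ cos²(23° − 11°) = 0.9636 I₀ · cos²(12°) = 0.9219 I₀.
Need I₃/I₀ = 0.203, so cos²(θ − 23°) = 0.203 / 0.9219 = 0.2202.
θ − 23° = arccos(√0.2202) = 62.0°, giving θ ≈ 23 + 62.0 = 85.0°.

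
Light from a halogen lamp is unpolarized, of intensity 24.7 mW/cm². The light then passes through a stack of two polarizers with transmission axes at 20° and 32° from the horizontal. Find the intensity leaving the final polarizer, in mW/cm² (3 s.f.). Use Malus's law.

I ≈ 11.8 mW/cm²

Unpolarized light through the first polarizer → I₁ = 24.7 mW/cm²/2 = 12.35 mW/cm², polarized at 20°.
I₂ = I₁ · cos²(12°) = 12.35 · 0.9568 = 11.82 mW/cm².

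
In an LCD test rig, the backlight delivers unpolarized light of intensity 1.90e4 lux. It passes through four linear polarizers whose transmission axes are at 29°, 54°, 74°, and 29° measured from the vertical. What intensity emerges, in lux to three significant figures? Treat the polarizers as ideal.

I ≈ 3450 lux

Unpolarized light through the first polarizer → I₁ = 1.90e4 lux/2 = 9500 lux, polarized at 29°.
I₂ = I₁ · cos²(25°) = 9500 · 0.8214 = 7803 lux.
I₃ = I₂ · cos²(20°) = 7803 · 0.883 = 6890 lux.
I₄ = I₃ · cos²(45°) = 6890 · 0.5 = 3445 lux.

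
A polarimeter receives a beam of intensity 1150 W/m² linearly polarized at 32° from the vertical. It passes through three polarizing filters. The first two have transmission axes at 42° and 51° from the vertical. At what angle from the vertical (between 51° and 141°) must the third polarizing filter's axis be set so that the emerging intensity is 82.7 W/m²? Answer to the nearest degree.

θ ≈ 125°

I₁ = I₀ cos²(42° − 32°) = I₀ cos²(10°) = 0.9698 I₀.
I₂ = I₁ cos²(51° − 42°) = 0.9698 I₀ · cos²(9°) = 0.9461 I₀.
Target fraction: 82.7 / 1150 W/m² = 0.07191 of I₀.
Need I₃/I₀ = 0.07191, so cos²(θ − 51°) = 0.07191 / 0.9461 = 0.07601.
θ − 51° = arccos(√0.07601) = 74.0°, giving θ ≈ 51 + 74.0 = 125.0°.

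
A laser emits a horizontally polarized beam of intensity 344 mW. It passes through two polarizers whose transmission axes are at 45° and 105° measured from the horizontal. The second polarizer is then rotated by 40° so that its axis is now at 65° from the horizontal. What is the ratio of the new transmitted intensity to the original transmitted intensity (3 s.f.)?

I_new/I_old ≈ 3.53

Before rotation:
I₁ = I₀ cos²(45° − 0°) = I₀ cos²(45°) = 0.5 I₀.
I₂ = I₁ cos²(105° − 45°) = 0.5 I₀ · cos²(60°) = 0.125 I₀.
After rotation:
I₁ = I₀ cos²(45° − 0°) = I₀ cos²(45°) = 0.5 I₀.
I₂ = I₁ cos²(65° − 45°) = 0.5 I₀ · cos²(20°) = 0.4415 I₀.
Ratio = 0.4415 / 0.125 = 3.532.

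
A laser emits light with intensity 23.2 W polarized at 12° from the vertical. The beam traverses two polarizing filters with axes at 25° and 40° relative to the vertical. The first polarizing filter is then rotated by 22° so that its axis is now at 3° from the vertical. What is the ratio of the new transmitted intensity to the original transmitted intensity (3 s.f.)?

I_new/I_old ≈ 0.702

Before rotation:
I₁ = I₀ cos²(25° − 12°) = I₀ cos²(13°) = 0.9494 I₀.
I₂ = I₁ cos²(40° − 25°) = 0.9494 I₀ · cos²(15°) = 0.8858 I₀.
After rotation:
I₁ = I₀ cos²(3° − 12°) = I₀ cos²(9°) = 0.9755 I₀.
I₂ = I₁ cos²(40° − 3°) = 0.9755 I₀ · cos²(37°) = 0.6222 I₀.
Ratio = 0.6222 / 0.8858 = 0.7024.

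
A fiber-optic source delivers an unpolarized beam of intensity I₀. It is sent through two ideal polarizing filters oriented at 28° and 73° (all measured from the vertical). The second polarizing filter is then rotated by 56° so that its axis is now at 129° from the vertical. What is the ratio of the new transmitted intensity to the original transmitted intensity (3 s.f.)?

I_new/I_old ≈ 0.0728

Before rotation:
Unpolarized light through the first polarizer → I₁ = ½ I₀, now polarized at 28°.
I₂ = I₁ cos²(73° − 28°) = 0.5 I₀ · cos²(45°) = 0.25 I₀.
After rotation:
Unpolarized light through the first polarizer → I₁ = ½ I₀, now polarized at 28°.
Angle between axes 1 and 2: 79°. I₂ = 0.5 I₀ · cos²(79°) = 0.0182 I₀.
Ratio = 0.0182 / 0.25 = 0.07282.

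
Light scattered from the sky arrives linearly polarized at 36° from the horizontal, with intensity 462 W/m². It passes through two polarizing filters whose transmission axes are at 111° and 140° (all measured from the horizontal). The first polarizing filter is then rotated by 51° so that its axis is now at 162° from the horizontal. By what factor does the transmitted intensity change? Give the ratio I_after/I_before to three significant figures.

Before rotation:
I₁ = I₀ cos²(111° − 36°) = I₀ cos²(75°) = 0.06699 I₀.
I₂ = I₁ cos²(140° − 111°) = 0.06699 I₀ · cos²(29°) = 0.05124 I₀.
After rotation:
I₁ = I₀ cos²(162° − 36°) = I₀ cos²(54°) = 0.3455 I₀.
I₂ = I₁ cos²(140° − 162°) = 0.3455 I₀ · cos²(22°) = 0.297 I₀.
Ratio = 0.297 / 0.05124 = 5.796.

I_new/I_old ≈ 5.80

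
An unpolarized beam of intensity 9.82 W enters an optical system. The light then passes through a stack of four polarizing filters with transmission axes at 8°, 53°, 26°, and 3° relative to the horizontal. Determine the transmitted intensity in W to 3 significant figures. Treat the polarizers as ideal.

I ≈ 1.65 W

Unpolarized light through the first polarizer → I₁ = 9.82 W/2 = 4.91 W, polarized at 8°.
I₂ = I₁ · cos²(45°) = 4.91 · 0.5 = 2.455 W.
I₃ = I₂ · cos²(27°) = 2.455 · 0.7939 = 1.949 W.
I₄ = I₃ · cos²(23°) = 1.949 · 0.8473 = 1.651 W.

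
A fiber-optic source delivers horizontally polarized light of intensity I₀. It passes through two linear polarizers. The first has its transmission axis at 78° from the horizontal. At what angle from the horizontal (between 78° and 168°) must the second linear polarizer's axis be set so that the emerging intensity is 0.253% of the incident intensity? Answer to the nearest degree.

θ ≈ 154°

I₁ = I₀ cos²(78° − 0°) = I₀ cos²(78°) = 0.04323 I₀.
Need I₂/I₀ = 0.00253, so cos²(θ − 78°) = 0.00253 / 0.04323 = 0.05853.
θ − 78° = arccos(√0.05853) = 76.0°, giving θ ≈ 78 + 76.0 = 154.0°.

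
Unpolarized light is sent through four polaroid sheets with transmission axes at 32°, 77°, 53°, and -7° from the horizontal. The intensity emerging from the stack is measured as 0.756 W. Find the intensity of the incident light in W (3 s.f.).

Unpolarized light through the first polarizer → I₁ = ½ I₀, now polarized at 32°.
I₂ = I₁ cos²(77° − 32°) = 0.5 I₀ · cos²(45°) = 0.25 I₀.
I₃ = I₂ cos²(53° − 77°) = 0.25 I₀ · cos²(24°) = 0.2086 I₀.
I₄ = I₃ cos²(-7° − 53°) = 0.2086 I₀ · cos²(60°) = 0.05216 I₀.
So 0.756 W = 0.05216 I₀, giving I₀ = 0.756/0.05216 = 14.49 W.

I₀ ≈ 14.5 W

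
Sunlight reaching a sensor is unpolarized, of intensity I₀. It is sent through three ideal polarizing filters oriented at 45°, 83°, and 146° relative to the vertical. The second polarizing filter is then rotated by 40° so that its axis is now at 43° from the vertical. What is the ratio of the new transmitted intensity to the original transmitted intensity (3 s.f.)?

Before rotation:
Unpolarized light through the first polarizer → I₁ = ½ I₀, now polarized at 45°.
I₂ = I₁ cos²(83° − 45°) = 0.5 I₀ · cos²(38°) = 0.3105 I₀.
I₃ = I₂ cos²(146° − 83°) = 0.3105 I₀ · cos²(63°) = 0.06399 I₀.
After rotation:
Unpolarized light through the first polarizer → I₁ = ½ I₀, now polarized at 45°.
I₂ = I₁ cos²(43° − 45°) = 0.5 I₀ · cos²(2°) = 0.4994 I₀.
Angle between axes 2 and 3: 77°. I₃ = 0.4994 I₀ · cos²(77°) = 0.02527 I₀.
Ratio = 0.02527 / 0.06399 = 0.3949.

I_new/I_old ≈ 0.395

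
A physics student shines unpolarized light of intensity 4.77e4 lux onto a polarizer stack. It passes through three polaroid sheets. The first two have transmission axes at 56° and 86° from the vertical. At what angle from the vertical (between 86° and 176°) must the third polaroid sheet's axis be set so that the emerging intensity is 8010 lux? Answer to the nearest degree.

θ ≈ 134°

Unpolarized light through the first polarizer → I₁ = ½ I₀, now polarized at 56°.
I₂ = I₁ cos²(86° − 56°) = 0.5 I₀ · cos²(30°) = 0.375 I₀.
Target fraction: 8010 / 4.77e4 lux = 0.1679 of I₀.
Need I₃/I₀ = 0.1679, so cos²(θ − 86°) = 0.1679 / 0.375 = 0.4478.
θ − 86° = arccos(√0.4478) = 48.0°, giving θ ≈ 86 + 48.0 = 134.0°.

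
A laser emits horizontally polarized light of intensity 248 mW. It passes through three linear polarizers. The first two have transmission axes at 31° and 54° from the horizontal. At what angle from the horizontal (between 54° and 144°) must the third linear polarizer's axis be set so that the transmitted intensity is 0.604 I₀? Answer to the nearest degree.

θ ≈ 64°

I₁ = I₀ cos²(31° − 0°) = I₀ cos²(31°) = 0.7347 I₀.
I₂ = I₁ cos²(54° − 31°) = 0.7347 I₀ · cos²(23°) = 0.6226 I₀.
Need I₃/I₀ = 0.604, so cos²(θ − 54°) = 0.604 / 0.6226 = 0.9702.
θ − 54° = arccos(√0.9702) = 9.9°, giving θ ≈ 54 + 9.9 = 63.9°.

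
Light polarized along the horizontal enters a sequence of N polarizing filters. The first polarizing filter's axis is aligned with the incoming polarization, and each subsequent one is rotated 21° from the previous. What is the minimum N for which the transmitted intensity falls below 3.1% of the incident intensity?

First polarizer is aligned with the polarization: full transmission.
Each further stage multiplies by cos²(21°) = 0.8716.
After N polarizers: T = 0.8716^(N−1). Require T < 0.031 ⇒ N−1 > ln(0.031)/ln(0.8716) = 25.27, so N−1 ≥ 26 and N = 27.
Check: N=27 gives T = 0.02805 < 0.031; N=26 gives T = 0.03218.

N = 27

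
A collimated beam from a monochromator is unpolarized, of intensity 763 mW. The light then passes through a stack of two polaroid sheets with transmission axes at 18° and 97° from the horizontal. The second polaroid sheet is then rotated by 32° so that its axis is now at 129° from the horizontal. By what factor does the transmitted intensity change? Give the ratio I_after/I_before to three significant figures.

I_new/I_old ≈ 3.53

Before rotation:
Unpolarized light through the first polarizer → I₁ = ½ I₀, now polarized at 18°.
I₂ = I₁ cos²(97° − 18°) = 0.5 I₀ · cos²(79°) = 0.0182 I₀.
After rotation:
Unpolarized light through the first polarizer → I₁ = ½ I₀, now polarized at 18°.
Angle between axes 1 and 2: 69°. I₂ = 0.5 I₀ · cos²(69°) = 0.06421 I₀.
Ratio = 0.06421 / 0.0182 = 3.527.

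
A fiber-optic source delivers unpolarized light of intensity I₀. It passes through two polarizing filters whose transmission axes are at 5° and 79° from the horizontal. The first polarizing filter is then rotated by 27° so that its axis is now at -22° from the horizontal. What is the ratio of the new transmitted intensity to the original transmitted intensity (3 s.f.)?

I_new/I_old ≈ 0.479

Before rotation:
Unpolarized light through the first polarizer → I₁ = ½ I₀, now polarized at 5°.
I₂ = I₁ cos²(79° − 5°) = 0.5 I₀ · cos²(74°) = 0.03799 I₀.
After rotation:
Unpolarized light through the first polarizer → I₁ = ½ I₀, now polarized at -22°.
Angle between axes 1 and 2: 79°. I₂ = 0.5 I₀ · cos²(79°) = 0.0182 I₀.
Ratio = 0.0182 / 0.03799 = 0.4792.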